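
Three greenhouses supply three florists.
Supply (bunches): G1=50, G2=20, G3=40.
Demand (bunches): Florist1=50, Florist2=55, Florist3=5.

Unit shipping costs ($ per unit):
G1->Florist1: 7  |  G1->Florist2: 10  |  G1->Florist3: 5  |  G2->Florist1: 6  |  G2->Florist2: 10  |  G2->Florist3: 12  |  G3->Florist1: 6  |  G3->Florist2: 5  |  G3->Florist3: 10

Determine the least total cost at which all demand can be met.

Optimal allocation:
  G1–Florist1: 30 × $7 = $210
  G1–Florist2: 15 × $10 = $150
  G1–Florist3: 5 × $5 = $25
  G2–Florist1: 20 × $6 = $120
  G3–Florist2: 40 × $5 = $200
Total = 210 + 150 + 25 + 120 + 200 = $705.

705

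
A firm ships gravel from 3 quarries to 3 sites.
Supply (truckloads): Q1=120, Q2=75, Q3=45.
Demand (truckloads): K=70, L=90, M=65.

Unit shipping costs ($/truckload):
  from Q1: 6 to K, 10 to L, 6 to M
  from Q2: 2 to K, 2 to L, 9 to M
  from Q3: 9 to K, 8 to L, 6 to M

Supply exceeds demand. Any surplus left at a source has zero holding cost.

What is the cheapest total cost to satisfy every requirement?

1080

Optimal allocation:
  Q1->K: 70 × $6 = $420
  Q1->M: 35 × $6 = $210
  Q2->L: 75 × $2 = $150
  Q3->L: 15 × $8 = $120
  Q3->M: 30 × $6 = $180
Total = 420 + 210 + 150 + 120 + 180 = $1080.
(Supply check: Q1 ships 105; Q2 ships 75; Q3 ships 45.)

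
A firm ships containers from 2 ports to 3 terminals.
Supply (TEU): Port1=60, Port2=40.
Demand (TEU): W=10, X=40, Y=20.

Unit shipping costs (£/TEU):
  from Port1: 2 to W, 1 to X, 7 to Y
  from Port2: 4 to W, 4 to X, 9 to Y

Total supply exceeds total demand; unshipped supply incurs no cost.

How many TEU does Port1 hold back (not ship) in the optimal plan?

0

An optimal plan:
  Port1–W: 10 × £2 = £20
  Port1–X: 40 × £1 = £40
  Port1–Y: 10 × £7 = £70
  Port2–Y: 10 × £9 = £90
Total cost = £220.
Port1 ships 60 of its 60, leaving 0.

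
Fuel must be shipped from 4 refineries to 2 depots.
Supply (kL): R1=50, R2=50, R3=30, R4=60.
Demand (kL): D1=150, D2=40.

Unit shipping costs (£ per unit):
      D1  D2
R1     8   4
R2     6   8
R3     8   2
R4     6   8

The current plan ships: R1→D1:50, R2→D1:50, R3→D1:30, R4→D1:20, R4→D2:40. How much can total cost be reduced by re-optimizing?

Current plan cost = 50·8 + 50·6 + 30·8 + 20·6 + 40·8 = £1380.
Optimal plan:
  R1–D1: 40 × £8 = £320
  R1–D2: 10 × £4 = £40
  R2–D1: 50 × £6 = £300
  R3–D2: 30 × £2 = £60
  R4–D1: 60 × £6 = £360
Optimal cost = £1080.
Saving = 1380 − 1080 = £300.

300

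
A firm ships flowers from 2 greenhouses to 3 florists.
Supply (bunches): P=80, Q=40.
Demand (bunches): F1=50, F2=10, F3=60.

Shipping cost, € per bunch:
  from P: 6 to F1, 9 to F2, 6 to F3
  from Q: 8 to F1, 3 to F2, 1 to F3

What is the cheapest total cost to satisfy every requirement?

540

A cheapest plan:
  P–F1: 50 × €6 = €300
  P–F3: 30 × €6 = €180
  Q–F2: 10 × €3 = €30
  Q–F3: 30 × €1 = €30
Total = 300 + 180 + 30 + 30 = €540.
(Supply check: P ships 80; Q ships 40.)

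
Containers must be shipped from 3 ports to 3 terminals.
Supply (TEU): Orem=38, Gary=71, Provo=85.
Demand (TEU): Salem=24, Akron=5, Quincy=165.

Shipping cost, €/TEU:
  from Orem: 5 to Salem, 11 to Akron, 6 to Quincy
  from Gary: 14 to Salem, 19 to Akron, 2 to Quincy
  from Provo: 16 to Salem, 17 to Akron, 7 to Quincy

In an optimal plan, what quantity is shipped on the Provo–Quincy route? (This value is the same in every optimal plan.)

85

Solving gives:
  Orem–Salem: 24 × €5 = €120
  Orem–Akron: 5 × €11 = €55
  Orem–Quincy: 9 × €6 = €54
  Gary–Quincy: 71 × €2 = €142
  Provo–Quincy: 85 × €7 = €595
Total cost = €966.
So Provo→Quincy carries 85 TEU.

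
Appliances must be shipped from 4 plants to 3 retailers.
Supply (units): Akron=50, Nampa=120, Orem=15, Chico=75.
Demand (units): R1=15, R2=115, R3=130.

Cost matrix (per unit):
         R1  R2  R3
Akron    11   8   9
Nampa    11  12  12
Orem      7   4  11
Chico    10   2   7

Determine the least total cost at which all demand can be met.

2060

A cheapest plan:
  Akron→R2: 25 × 8 = 200
  Akron→R3: 25 × 9 = 225
  Nampa→R1: 15 × 11 = 165
  Nampa→R3: 105 × 12 = 1260
  Orem→R2: 15 × 4 = 60
  Chico→R2: 75 × 2 = 150
Total = 200 + 225 + 165 + 1260 + 60 + 150 = 2060.
(Supply check: Akron ships 50; Nampa ships 120; Orem ships 15; Chico ships 75.)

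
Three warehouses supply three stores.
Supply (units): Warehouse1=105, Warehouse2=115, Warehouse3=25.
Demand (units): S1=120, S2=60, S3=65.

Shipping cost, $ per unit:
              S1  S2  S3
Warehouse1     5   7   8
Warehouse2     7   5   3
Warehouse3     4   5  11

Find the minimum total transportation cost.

1080

An optimal shipping plan:
  Warehouse1->S1: 105 units
  Warehouse2->S2: 50 units
  Warehouse2->S3: 65 units
  Warehouse3->S1: 15 units
  Warehouse3->S2: 10 units
Total cost = $1080.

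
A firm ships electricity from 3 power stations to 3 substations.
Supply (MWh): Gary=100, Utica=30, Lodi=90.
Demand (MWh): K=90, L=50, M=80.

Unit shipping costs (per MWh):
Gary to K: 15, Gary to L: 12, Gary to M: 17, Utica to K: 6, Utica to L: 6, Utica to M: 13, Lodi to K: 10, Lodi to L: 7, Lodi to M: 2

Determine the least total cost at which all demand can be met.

Optimal allocation:
  Gary–K: 50 MWh
  Gary–L: 50 MWh
  Utica–K: 30 MWh
  Lodi–K: 10 MWh
  Lodi–M: 80 MWh
Total cost = 1790.
(Supply check: Gary ships 100; Utica ships 30; Lodi ships 90.)

1790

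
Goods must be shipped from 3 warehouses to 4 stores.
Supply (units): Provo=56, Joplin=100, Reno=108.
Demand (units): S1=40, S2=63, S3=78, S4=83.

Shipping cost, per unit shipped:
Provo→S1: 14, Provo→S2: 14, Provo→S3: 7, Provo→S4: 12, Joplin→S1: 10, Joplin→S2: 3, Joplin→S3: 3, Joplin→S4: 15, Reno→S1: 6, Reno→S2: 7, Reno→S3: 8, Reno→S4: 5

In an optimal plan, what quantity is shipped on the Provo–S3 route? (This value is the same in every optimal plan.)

41

Solving gives:
  Provo→S3: 41 × 7 = 287
  Provo→S4: 15 × 12 = 180
  Joplin→S2: 63 × 3 = 189
  Joplin→S3: 37 × 3 = 111
  Reno→S1: 40 × 6 = 240
  Reno→S4: 68 × 5 = 340
Total cost = 1347.
So Provo→S3 carries 41 units.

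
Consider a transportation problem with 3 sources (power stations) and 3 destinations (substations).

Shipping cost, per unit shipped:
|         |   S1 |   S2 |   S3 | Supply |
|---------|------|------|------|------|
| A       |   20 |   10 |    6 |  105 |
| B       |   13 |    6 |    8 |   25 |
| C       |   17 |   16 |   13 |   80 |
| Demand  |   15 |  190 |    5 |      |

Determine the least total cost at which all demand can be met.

2475

Optimal allocation:
  A to S2: 100 × 10 = 1000
  A to S3: 5 × 6 = 30
  B to S2: 25 × 6 = 150
  C to S1: 15 × 17 = 255
  C to S2: 65 × 16 = 1040
Total = 1000 + 30 + 150 + 255 + 1040 = 2475.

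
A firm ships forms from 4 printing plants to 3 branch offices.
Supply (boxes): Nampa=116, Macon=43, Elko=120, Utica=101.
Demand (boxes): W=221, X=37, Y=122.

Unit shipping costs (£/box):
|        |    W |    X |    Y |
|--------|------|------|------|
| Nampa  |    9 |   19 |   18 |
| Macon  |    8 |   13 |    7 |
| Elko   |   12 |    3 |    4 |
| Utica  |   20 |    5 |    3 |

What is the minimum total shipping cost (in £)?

2630

An optimal shipping plan:
  Nampa to W: 116 × £9 = £1044
  Macon to W: 43 × £8 = £344
  Elko to W: 62 × £12 = £744
  Elko to X: 37 × £3 = £111
  Elko to Y: 21 × £4 = £84
  Utica to Y: 101 × £3 = £303
Total = 1044 + 344 + 744 + 111 + 84 + 303 = £2630.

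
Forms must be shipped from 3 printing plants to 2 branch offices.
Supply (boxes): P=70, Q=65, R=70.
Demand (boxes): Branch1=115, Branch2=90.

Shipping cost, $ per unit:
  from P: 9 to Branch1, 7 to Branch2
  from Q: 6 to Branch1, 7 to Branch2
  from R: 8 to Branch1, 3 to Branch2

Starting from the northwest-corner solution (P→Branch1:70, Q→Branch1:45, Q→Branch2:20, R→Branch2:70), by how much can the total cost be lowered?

Current plan cost = 70·9 + 45·6 + 20·7 + 70·3 = $1250.
Optimal plan:
  P->Branch1: 50 × $9 = $450
  P->Branch2: 20 × $7 = $140
  Q->Branch1: 65 × $6 = $390
  R->Branch2: 70 × $3 = $210
Optimal cost = $1190.
Saving = 1250 − 1190 = $60.

60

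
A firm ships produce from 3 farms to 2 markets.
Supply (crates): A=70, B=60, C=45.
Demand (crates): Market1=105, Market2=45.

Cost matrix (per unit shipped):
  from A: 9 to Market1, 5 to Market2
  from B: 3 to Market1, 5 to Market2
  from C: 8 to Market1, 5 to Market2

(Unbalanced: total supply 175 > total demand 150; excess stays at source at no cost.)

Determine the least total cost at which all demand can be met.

765

One minimum-cost allocation:
  A to Market2: 45 crates
  B to Market1: 60 crates
  C to Market1: 45 crates
Total cost = 765.
(Supply check: A ships 45; B ships 60; C ships 45.)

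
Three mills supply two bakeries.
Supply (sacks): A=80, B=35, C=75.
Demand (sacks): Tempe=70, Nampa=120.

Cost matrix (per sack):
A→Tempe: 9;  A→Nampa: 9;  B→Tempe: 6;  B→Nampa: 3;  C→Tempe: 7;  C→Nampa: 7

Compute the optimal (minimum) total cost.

Optimal allocation:
  A->Tempe: 70 sacks
  A->Nampa: 10 sacks
  B->Nampa: 35 sacks
  C->Nampa: 75 sacks
Total cost = 1350.

1350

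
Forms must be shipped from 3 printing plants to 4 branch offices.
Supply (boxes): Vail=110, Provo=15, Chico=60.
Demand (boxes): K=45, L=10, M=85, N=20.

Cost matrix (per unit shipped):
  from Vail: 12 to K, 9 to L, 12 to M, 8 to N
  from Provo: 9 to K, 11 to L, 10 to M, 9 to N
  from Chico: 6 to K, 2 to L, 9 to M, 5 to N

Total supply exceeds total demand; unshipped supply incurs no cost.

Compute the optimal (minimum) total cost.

Optimal allocation:
  Vail to M: 70 boxes
  Vail to N: 15 boxes
  Provo to M: 15 boxes
  Chico to K: 45 boxes
  Chico to L: 10 boxes
  Chico to N: 5 boxes
Total cost = 1425.
(Supply check: Vail ships 85; Provo ships 15; Chico ships 60.)

1425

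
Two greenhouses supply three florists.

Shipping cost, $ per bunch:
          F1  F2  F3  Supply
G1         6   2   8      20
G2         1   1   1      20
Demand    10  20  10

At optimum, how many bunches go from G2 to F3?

Solving gives:
  G1→F2: 20 × $2 = $40
  G2→F1: 10 × $1 = $10
  G2→F3: 10 × $1 = $10
Total cost = $60.
So G2→F3 carries 10 bunches.

10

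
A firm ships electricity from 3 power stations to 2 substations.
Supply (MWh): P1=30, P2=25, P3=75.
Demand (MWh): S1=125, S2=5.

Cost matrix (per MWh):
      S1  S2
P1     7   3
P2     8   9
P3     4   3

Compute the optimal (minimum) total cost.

An optimal shipping plan:
  P1→S1: 25 × 7 = 175
  P1→S2: 5 × 3 = 15
  P2→S1: 25 × 8 = 200
  P3→S1: 75 × 4 = 300
Total = 175 + 15 + 200 + 300 = 690.

690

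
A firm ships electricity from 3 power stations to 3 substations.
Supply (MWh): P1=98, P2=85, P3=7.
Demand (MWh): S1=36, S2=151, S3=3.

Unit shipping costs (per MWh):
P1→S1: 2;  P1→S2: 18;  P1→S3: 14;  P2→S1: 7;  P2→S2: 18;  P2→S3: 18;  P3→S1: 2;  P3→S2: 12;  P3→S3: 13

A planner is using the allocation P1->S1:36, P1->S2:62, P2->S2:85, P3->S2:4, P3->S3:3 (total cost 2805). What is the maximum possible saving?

15

Current plan cost = 36·2 + 62·18 + 85·18 + 4·12 + 3·13 = 2805.
Optimal plan:
  P1->S1: 36 × 2 = 72
  P1->S2: 59 × 18 = 1062
  P1->S3: 3 × 14 = 42
  P2->S2: 85 × 18 = 1530
  P3->S2: 7 × 12 = 84
Optimal cost = 2790.
Saving = 2805 − 2790 = 15.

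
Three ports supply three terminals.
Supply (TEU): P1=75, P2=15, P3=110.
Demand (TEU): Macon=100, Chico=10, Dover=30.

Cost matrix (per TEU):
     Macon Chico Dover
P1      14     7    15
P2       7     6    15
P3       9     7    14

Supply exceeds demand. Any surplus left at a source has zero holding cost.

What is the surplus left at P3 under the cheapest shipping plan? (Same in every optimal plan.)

0

An optimal plan:
  P1→Chico: 10 × 7 = 70
  P1→Dover: 5 × 15 = 75
  P2→Macon: 15 × 7 = 105
  P3→Macon: 85 × 9 = 765
  P3→Dover: 25 × 14 = 350
Total cost = 1365.
P3 ships 110 of its 110, leaving 0.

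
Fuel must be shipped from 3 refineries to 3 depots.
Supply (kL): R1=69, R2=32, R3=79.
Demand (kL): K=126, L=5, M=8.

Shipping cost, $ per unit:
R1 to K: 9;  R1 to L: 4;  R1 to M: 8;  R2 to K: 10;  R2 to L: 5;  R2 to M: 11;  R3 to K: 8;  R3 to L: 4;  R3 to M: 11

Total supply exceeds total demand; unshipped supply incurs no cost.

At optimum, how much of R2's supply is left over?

32

An optimal plan:
  R1–K: 47 × $9 = $423
  R1–L: 5 × $4 = $20
  R1–M: 8 × $8 = $64
  R3–K: 79 × $8 = $632
Total cost = $1139.
R2 ships 0 of its 32, leaving 32.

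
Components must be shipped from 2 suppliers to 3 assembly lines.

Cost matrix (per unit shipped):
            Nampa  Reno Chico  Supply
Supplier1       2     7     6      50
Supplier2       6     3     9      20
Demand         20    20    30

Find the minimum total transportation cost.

An optimal shipping plan:
  Supplier1 to Nampa: 20 × 2 = 40
  Supplier1 to Chico: 30 × 6 = 180
  Supplier2 to Reno: 20 × 3 = 60
Total = 40 + 180 + 60 = 280.

280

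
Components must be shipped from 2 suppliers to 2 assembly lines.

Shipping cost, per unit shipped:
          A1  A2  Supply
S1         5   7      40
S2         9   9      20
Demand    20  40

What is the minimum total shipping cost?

A cheapest plan:
  S1–A1: 20 × 5 = 100
  S1–A2: 20 × 7 = 140
  S2–A2: 20 × 9 = 180
Total = 100 + 140 + 180 = 420.

420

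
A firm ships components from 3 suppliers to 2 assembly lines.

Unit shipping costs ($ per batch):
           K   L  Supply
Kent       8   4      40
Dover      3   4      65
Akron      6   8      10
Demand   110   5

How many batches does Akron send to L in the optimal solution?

The minimum-cost plan:
  Kent to K: 35 × $8 = $280
  Kent to L: 5 × $4 = $20
  Dover to K: 65 × $3 = $195
  Akron to K: 10 × $6 = $60
Total cost = $555.
The route Akron→L is not used.

0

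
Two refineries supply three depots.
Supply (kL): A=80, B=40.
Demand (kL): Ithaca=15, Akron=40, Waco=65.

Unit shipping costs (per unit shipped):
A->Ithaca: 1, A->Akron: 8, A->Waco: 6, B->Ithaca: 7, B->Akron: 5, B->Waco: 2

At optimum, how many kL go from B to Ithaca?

0

Optimal shipments:
  A–Ithaca: 15 kL
  A–Akron: 40 kL
  A–Waco: 25 kL
  B–Waco: 40 kL
Total cost = 565.
The route B→Ithaca is not used.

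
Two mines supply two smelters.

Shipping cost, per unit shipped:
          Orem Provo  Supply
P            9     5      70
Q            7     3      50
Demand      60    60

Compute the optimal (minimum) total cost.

A cheapest plan:
  P–Orem: 10 × 9 = 90
  P–Provo: 60 × 5 = 300
  Q–Orem: 50 × 7 = 350
Total = 90 + 300 + 350 = 740.

740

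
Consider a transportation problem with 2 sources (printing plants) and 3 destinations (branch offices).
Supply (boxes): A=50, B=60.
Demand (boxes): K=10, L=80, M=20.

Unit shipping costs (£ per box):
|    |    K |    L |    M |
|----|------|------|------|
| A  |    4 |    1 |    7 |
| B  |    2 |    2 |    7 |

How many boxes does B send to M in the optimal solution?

The minimum-cost plan:
  A–L: 50 boxes
  B–K: 10 boxes
  B–L: 30 boxes
  B–M: 20 boxes
Total cost = £270.
So B→M carries 20 boxes.

20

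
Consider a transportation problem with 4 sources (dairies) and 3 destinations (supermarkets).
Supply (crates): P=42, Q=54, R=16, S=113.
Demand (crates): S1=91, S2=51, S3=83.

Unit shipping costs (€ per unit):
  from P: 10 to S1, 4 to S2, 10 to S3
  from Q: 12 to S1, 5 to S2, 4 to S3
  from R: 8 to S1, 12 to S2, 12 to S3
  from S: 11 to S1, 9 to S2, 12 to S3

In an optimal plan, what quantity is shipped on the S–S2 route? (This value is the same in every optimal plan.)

The minimum-cost plan:
  P->S2: 42 × €4 = €168
  Q->S3: 54 × €4 = €216
  R->S1: 16 × €8 = €128
  S->S1: 75 × €11 = €825
  S->S2: 9 × €9 = €81
  S->S3: 29 × €12 = €348
Total cost = €1766.
So S→S2 carries 9 crates.

9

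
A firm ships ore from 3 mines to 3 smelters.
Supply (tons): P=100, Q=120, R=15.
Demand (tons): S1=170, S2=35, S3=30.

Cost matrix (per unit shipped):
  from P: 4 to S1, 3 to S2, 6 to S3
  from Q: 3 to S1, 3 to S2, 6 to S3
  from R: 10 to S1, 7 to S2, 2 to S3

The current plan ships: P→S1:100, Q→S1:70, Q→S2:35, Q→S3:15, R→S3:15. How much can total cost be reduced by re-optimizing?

Current plan cost = 100·4 + 70·3 + 35·3 + 15·6 + 15·2 = 835.
Optimal plan:
  P→S1: 50 × 4 = 200
  P→S2: 35 × 3 = 105
  P→S3: 15 × 6 = 90
  Q→S1: 120 × 3 = 360
  R→S3: 15 × 2 = 30
Optimal cost = 785.
Saving = 835 − 785 = 50.

50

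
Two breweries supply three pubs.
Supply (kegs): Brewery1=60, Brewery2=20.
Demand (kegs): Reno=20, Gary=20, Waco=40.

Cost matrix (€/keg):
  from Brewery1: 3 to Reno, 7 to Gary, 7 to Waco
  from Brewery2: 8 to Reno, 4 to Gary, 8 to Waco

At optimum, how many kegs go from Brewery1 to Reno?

Solving gives:
  Brewery1–Reno: 20 kegs
  Brewery1–Waco: 40 kegs
  Brewery2–Gary: 20 kegs
Total cost = €420.
So Brewery1→Reno carries 20 kegs.

20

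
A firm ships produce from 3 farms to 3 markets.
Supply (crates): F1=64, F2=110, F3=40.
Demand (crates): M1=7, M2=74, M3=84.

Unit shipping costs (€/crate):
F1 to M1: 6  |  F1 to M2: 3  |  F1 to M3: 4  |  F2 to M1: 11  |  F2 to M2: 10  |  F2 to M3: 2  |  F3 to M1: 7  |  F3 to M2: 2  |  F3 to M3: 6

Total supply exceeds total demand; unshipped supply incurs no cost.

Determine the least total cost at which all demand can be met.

392

One minimum-cost allocation:
  F1 to M1: 7 × €6 = €42
  F1 to M2: 34 × €3 = €102
  F2 to M3: 84 × €2 = €168
  F3 to M2: 40 × €2 = €80
Total = 42 + 102 + 168 + 80 = €392.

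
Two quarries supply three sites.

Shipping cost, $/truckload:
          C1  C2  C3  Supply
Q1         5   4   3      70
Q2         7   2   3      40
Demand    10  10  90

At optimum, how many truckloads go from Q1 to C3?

60

Optimal shipments:
  Q1 to C1: 10 truckloads
  Q1 to C3: 60 truckloads
  Q2 to C2: 10 truckloads
  Q2 to C3: 30 truckloads
Total cost = $340.
So Q1→C3 carries 60 truckloads.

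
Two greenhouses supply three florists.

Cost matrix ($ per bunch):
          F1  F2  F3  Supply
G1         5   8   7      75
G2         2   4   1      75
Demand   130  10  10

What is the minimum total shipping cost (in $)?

535

An optimal shipping plan:
  G1 to F1: 75 × $5 = $375
  G2 to F1: 55 × $2 = $110
  G2 to F2: 10 × $4 = $40
  G2 to F3: 10 × $1 = $10
Total = 375 + 110 + 40 + 10 = $535.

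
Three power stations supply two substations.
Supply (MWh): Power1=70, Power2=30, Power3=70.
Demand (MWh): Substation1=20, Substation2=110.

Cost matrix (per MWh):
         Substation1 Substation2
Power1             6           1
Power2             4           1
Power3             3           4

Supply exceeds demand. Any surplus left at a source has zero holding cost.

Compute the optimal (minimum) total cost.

A cheapest plan:
  Power1 to Substation2: 70 × 1 = 70
  Power2 to Substation2: 30 × 1 = 30
  Power3 to Substation1: 20 × 3 = 60
  Power3 to Substation2: 10 × 4 = 40
Total = 70 + 30 + 60 + 40 = 200.
(Supply check: Power1 ships 70; Power2 ships 30; Power3 ships 30.)

200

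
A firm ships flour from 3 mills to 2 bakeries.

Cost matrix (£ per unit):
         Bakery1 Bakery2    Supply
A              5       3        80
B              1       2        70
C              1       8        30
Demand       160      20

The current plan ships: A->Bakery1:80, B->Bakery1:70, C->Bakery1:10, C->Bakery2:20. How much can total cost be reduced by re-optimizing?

180

Current plan cost = 80·5 + 70·1 + 10·1 + 20·8 = £640.
Optimal plan:
  A to Bakery1: 60 sacks
  A to Bakery2: 20 sacks
  B to Bakery1: 70 sacks
  C to Bakery1: 30 sacks
Optimal cost = £460.
Saving = 640 − 460 = £180.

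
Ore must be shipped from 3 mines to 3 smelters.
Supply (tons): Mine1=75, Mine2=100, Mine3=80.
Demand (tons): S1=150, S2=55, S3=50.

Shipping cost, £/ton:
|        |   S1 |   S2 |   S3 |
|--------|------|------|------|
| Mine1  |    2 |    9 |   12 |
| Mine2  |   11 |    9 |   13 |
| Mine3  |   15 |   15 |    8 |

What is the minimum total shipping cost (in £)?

1990

An optimal shipping plan:
  Mine1–S1: 75 × £2 = £150
  Mine2–S1: 45 × £11 = £495
  Mine2–S2: 55 × £9 = £495
  Mine3–S1: 30 × £15 = £450
  Mine3–S3: 50 × £8 = £400
Total = 150 + 495 + 495 + 450 + 400 = £1990.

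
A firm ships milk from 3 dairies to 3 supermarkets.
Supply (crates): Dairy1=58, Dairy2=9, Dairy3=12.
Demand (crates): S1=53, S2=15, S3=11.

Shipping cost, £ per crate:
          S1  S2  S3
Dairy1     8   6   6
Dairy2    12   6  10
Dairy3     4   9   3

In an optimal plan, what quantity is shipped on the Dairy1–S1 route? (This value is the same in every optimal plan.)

41

Solving gives:
  Dairy1 to S1: 41 × £8 = £328
  Dairy1 to S2: 6 × £6 = £36
  Dairy1 to S3: 11 × £6 = £66
  Dairy2 to S2: 9 × £6 = £54
  Dairy3 to S1: 12 × £4 = £48
Total cost = £532.
So Dairy1→S1 carries 41 crates.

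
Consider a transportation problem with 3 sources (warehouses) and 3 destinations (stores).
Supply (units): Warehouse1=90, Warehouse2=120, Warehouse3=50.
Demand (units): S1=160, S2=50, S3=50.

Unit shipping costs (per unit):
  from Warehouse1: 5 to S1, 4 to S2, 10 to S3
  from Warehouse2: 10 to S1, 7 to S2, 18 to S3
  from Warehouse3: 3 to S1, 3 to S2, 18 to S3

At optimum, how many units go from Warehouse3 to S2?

0

Optimal shipments:
  Warehouse1 to S1: 40 units
  Warehouse1 to S3: 50 units
  Warehouse2 to S1: 70 units
  Warehouse2 to S2: 50 units
  Warehouse3 to S1: 50 units
Total cost = 1900.
The route Warehouse3→S2 is not used.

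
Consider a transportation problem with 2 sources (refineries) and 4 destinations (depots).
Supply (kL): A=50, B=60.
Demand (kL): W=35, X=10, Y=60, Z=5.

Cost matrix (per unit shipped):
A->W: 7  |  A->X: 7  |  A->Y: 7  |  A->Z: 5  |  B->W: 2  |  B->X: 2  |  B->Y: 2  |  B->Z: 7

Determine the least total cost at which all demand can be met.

A cheapest plan:
  A->W: 35 kL
  A->X: 10 kL
  A->Z: 5 kL
  B->Y: 60 kL
Total cost = 460.

460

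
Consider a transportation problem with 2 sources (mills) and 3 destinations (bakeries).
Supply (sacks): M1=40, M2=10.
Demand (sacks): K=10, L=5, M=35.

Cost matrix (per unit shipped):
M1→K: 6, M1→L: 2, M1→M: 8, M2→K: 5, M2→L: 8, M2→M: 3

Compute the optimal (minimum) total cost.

One minimum-cost allocation:
  M1→K: 10 × 6 = 60
  M1→L: 5 × 2 = 10
  M1→M: 25 × 8 = 200
  M2→M: 10 × 3 = 30
Total = 60 + 10 + 200 + 30 = 300.
(Supply check: M1 ships 40; M2 ships 10.)

300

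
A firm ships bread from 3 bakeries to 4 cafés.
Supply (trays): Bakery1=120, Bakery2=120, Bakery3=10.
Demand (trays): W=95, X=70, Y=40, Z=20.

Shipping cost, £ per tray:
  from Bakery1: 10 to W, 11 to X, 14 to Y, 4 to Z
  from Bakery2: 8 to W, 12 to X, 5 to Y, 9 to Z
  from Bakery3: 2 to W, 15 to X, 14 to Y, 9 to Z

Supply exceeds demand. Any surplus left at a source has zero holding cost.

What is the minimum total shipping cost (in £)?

1760

One minimum-cost allocation:
  Bakery1->W: 5 × £10 = £50
  Bakery1->X: 70 × £11 = £770
  Bakery1->Z: 20 × £4 = £80
  Bakery2->W: 80 × £8 = £640
  Bakery2->Y: 40 × £5 = £200
  Bakery3->W: 10 × £2 = £20
Total = 50 + 770 + 80 + 640 + 200 + 20 = £1760.
(Supply check: Bakery1 ships 95; Bakery2 ships 120; Bakery3 ships 10.)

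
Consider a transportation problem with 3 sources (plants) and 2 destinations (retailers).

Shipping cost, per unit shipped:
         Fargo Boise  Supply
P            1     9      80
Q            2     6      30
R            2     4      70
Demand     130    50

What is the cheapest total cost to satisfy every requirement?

Optimal allocation:
  P to Fargo: 80 × 1 = 80
  Q to Fargo: 30 × 2 = 60
  R to Fargo: 20 × 2 = 40
  R to Boise: 50 × 4 = 200
Total = 80 + 60 + 40 + 200 = 380.
(Supply check: P ships 80; Q ships 30; R ships 70.)

380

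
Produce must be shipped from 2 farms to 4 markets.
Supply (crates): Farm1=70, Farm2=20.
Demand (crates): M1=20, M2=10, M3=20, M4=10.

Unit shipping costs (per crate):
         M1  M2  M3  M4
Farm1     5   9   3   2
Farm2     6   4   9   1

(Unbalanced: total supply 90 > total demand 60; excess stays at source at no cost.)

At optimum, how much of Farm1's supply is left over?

Minimum-cost shipments:
  Farm1->M1: 20 × 5 = 100
  Farm1->M3: 20 × 3 = 60
  Farm2->M2: 10 × 4 = 40
  Farm2->M4: 10 × 1 = 10
Total cost = 210.
Farm1 ships 40 of its 70, leaving 30.

30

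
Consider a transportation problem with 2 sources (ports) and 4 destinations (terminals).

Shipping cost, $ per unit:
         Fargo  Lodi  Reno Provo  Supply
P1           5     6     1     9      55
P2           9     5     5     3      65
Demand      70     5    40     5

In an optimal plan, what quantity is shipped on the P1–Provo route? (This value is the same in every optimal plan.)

Solving gives:
  P1 to Fargo: 15 × $5 = $75
  P1 to Reno: 40 × $1 = $40
  P2 to Fargo: 55 × $9 = $495
  P2 to Lodi: 5 × $5 = $25
  P2 to Provo: 5 × $3 = $15
Total cost = $650.
The route P1→Provo is not used.

0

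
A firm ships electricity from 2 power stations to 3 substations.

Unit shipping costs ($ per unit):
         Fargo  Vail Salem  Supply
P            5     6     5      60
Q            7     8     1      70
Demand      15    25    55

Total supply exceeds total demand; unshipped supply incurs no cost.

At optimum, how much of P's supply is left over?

20

Minimum-cost shipments:
  P–Fargo: 15 × $5 = $75
  P–Vail: 25 × $6 = $150
  Q–Salem: 55 × $1 = $55
Total cost = $280.
P ships 40 of its 60, leaving 20.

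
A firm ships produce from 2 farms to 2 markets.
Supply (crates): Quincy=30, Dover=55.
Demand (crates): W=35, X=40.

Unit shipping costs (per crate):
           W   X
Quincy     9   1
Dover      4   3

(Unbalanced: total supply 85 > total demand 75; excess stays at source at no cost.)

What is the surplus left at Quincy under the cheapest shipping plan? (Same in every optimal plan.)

Minimum-cost shipments:
  Quincy–X: 30 × 1 = 30
  Dover–W: 35 × 4 = 140
  Dover–X: 10 × 3 = 30
Total cost = 200.
Quincy ships 30 of its 30, leaving 0.

0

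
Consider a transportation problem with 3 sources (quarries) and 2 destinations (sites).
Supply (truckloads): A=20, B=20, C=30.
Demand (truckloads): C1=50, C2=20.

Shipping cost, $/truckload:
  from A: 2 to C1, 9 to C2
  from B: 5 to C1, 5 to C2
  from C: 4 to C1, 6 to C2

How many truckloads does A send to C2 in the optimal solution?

0

Solving gives:
  A–C1: 20 × $2 = $40
  B–C2: 20 × $5 = $100
  C–C1: 30 × $4 = $120
Total cost = $260.
The route A→C2 is not used.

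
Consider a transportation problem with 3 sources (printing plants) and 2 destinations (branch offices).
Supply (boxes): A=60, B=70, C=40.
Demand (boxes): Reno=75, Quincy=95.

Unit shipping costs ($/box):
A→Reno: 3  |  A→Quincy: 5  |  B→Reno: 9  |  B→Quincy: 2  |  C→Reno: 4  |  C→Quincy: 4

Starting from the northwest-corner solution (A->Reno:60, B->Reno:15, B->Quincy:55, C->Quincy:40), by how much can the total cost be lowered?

Current plan cost = 60·3 + 15·9 + 55·2 + 40·4 = $585.
Optimal plan:
  A–Reno: 60 × $3 = $180
  B–Quincy: 70 × $2 = $140
  C–Reno: 15 × $4 = $60
  C–Quincy: 25 × $4 = $100
Optimal cost = $480.
Saving = 585 − 480 = $105.

105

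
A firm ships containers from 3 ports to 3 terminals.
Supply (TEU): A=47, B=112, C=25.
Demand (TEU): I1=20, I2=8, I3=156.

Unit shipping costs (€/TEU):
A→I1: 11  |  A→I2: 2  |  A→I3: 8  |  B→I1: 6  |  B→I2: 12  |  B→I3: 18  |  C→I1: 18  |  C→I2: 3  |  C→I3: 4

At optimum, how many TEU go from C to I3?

25

The minimum-cost plan:
  A–I3: 47 × €8 = €376
  B–I1: 20 × €6 = €120
  B–I2: 8 × €12 = €96
  B–I3: 84 × €18 = €1512
  C–I3: 25 × €4 = €100
Total cost = €2204.
So C→I3 carries 25 TEU.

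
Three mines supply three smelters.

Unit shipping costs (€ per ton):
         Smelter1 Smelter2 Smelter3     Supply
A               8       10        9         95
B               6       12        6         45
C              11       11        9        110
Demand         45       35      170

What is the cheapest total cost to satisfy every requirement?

An optimal shipping plan:
  A→Smelter1: 45 × €8 = €360
  A→Smelter2: 35 × €10 = €350
  A→Smelter3: 15 × €9 = €135
  B→Smelter3: 45 × €6 = €270
  C→Smelter3: 110 × €9 = €990
Total = 360 + 350 + 135 + 270 + 990 = €2105.

2105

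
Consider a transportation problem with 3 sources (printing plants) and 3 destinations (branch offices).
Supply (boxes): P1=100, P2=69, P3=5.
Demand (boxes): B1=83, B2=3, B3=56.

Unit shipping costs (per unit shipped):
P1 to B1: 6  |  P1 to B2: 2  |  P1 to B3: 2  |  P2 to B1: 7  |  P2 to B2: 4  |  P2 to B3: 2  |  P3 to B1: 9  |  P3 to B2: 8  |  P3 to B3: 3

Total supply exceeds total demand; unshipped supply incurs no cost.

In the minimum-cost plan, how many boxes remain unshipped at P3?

5

Minimum-cost shipments:
  P1 to B1: 83 × 6 = 498
  P1 to B2: 3 × 2 = 6
  P2 to B3: 56 × 2 = 112
Total cost = 616.
P3 ships 0 of its 5, leaving 5.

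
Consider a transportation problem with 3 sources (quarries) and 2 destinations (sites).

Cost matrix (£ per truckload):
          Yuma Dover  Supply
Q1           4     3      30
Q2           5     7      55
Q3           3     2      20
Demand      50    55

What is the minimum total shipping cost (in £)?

A cheapest plan:
  Q1–Dover: 30 × £3 = £90
  Q2–Yuma: 50 × £5 = £250
  Q2–Dover: 5 × £7 = £35
  Q3–Dover: 20 × £2 = £40
Total = 90 + 250 + 35 + 40 = £415.

415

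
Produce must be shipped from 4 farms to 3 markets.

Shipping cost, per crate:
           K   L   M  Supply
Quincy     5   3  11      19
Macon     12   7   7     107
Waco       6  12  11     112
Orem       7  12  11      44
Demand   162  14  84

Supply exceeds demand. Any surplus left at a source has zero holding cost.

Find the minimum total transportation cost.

1644

A cheapest plan:
  Quincy→K: 6 × 5 = 30
  Quincy→L: 13 × 3 = 39
  Macon→L: 1 × 7 = 7
  Macon→M: 84 × 7 = 588
  Waco→K: 112 × 6 = 672
  Orem→K: 44 × 7 = 308
Total = 30 + 39 + 7 + 588 + 672 + 308 = 1644.
(Supply check: Quincy ships 19; Macon ships 85; Waco ships 112; Orem ships 44.)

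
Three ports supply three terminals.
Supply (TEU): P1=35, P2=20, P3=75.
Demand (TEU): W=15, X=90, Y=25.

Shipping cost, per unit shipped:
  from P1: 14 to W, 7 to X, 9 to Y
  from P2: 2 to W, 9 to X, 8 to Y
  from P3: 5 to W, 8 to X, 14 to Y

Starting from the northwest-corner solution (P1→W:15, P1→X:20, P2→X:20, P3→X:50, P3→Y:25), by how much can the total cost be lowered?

325

Current plan cost = 15·14 + 20·7 + 20·9 + 50·8 + 25·14 = 1280.
Optimal plan:
  P1 to X: 15 × 7 = 105
  P1 to Y: 20 × 9 = 180
  P2 to W: 15 × 2 = 30
  P2 to Y: 5 × 8 = 40
  P3 to X: 75 × 8 = 600
Optimal cost = 955.
Saving = 1280 − 955 = 325.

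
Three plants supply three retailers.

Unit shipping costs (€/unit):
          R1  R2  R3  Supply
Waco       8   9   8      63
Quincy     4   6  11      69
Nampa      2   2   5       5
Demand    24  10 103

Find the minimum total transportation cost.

1070

A cheapest plan:
  Waco->R3: 63 × €8 = €504
  Quincy->R1: 24 × €4 = €96
  Quincy->R2: 10 × €6 = €60
  Quincy->R3: 35 × €11 = €385
  Nampa->R3: 5 × €5 = €25
Total = 504 + 96 + 60 + 385 + 25 = €1070.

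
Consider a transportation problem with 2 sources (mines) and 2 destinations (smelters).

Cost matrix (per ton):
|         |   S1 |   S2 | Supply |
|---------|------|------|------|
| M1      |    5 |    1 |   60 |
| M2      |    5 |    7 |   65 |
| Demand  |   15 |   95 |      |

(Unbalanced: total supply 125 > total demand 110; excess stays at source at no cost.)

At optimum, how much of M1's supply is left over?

An optimal plan:
  M1–S2: 60 tons
  M2–S1: 15 tons
  M2–S2: 35 tons
Total cost = 380.
M1 ships 60 of its 60, leaving 0.

0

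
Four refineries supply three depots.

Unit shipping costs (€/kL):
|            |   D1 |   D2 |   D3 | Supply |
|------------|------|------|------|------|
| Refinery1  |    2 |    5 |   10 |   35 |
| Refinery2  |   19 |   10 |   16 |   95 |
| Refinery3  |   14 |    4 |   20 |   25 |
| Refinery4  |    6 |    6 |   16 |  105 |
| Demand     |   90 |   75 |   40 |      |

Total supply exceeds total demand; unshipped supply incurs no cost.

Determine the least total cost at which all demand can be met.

1440

One minimum-cost allocation:
  Refinery1→D1: 35 × €2 = €70
  Refinery2→D3: 40 × €16 = €640
  Refinery3→D2: 25 × €4 = €100
  Refinery4→D1: 55 × €6 = €330
  Refinery4→D2: 50 × €6 = €300
Total = 70 + 640 + 100 + 330 + 300 = €1440.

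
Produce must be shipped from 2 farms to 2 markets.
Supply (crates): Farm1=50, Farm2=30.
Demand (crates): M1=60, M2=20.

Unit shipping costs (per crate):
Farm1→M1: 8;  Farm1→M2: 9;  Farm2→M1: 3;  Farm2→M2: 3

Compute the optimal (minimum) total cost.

Optimal allocation:
  Farm1–M1: 50 × 8 = 400
  Farm2–M1: 10 × 3 = 30
  Farm2–M2: 20 × 3 = 60
Total = 400 + 30 + 60 = 490.
(Supply check: Farm1 ships 50; Farm2 ships 30.)

490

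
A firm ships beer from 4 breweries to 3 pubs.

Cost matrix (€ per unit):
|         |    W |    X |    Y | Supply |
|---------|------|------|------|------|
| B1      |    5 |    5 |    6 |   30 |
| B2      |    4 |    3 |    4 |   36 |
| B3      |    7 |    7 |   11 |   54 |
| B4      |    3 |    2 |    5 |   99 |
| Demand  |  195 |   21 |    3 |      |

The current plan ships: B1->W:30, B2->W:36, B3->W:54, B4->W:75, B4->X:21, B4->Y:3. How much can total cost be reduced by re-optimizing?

Current plan cost = 30·5 + 36·4 + 54·7 + 75·3 + 21·2 + 3·5 = €954.
Optimal plan:
  B1–W: 30 × €5 = €150
  B2–W: 33 × €4 = €132
  B2–Y: 3 × €4 = €12
  B3–W: 54 × €7 = €378
  B4–W: 78 × €3 = €234
  B4–X: 21 × €2 = €42
Optimal cost = €948.
Saving = 954 − 948 = €6.

6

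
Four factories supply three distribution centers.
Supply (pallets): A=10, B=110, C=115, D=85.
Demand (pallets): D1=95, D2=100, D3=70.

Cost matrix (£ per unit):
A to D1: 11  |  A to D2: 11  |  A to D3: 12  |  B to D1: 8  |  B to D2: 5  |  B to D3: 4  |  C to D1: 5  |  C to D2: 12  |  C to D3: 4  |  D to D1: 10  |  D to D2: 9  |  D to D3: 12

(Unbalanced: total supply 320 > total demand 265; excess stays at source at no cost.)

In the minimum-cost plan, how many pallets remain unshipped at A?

10

An optimal plan:
  B–D2: 60 × £5 = £300
  B–D3: 50 × £4 = £200
  C–D1: 95 × £5 = £475
  C–D3: 20 × £4 = £80
  D–D2: 40 × £9 = £360
Total cost = £1415.
A ships 0 of its 10, leaving 10.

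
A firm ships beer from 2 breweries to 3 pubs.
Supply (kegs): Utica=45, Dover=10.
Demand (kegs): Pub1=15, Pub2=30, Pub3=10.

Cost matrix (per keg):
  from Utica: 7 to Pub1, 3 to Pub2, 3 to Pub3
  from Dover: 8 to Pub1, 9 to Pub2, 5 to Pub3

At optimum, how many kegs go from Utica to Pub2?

30

Solving gives:
  Utica→Pub1: 5 × 7 = 35
  Utica→Pub2: 30 × 3 = 90
  Utica→Pub3: 10 × 3 = 30
  Dover→Pub1: 10 × 8 = 80
Total cost = 235.
So Utica→Pub2 carries 30 kegs.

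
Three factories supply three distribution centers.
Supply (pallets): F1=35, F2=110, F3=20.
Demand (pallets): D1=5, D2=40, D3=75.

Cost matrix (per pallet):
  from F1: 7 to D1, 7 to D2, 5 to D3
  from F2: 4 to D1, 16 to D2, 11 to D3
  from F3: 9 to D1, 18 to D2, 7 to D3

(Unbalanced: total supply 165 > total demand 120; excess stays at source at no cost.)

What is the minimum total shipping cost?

1090

One minimum-cost allocation:
  F1 to D2: 35 × 7 = 245
  F2 to D1: 5 × 4 = 20
  F2 to D2: 5 × 16 = 80
  F2 to D3: 55 × 11 = 605
  F3 to D3: 20 × 7 = 140
Total = 245 + 20 + 80 + 605 + 140 = 1090.
(Supply check: F1 ships 35; F2 ships 65; F3 ships 20.)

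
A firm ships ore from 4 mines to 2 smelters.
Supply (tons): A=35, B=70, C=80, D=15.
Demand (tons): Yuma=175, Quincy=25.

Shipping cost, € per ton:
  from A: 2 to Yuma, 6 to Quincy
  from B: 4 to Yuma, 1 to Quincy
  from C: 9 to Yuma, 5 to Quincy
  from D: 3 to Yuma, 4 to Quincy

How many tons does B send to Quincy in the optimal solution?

0

Optimal shipments:
  A to Yuma: 35 tons
  B to Yuma: 70 tons
  C to Yuma: 55 tons
  C to Quincy: 25 tons
  D to Yuma: 15 tons
Total cost = €1015.
The route B→Quincy is not used.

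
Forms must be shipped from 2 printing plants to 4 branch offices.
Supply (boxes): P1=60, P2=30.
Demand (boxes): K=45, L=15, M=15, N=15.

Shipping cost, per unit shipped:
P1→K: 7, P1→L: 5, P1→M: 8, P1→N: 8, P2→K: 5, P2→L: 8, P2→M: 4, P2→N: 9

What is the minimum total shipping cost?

540

A cheapest plan:
  P1→K: 30 boxes
  P1→L: 15 boxes
  P1→N: 15 boxes
  P2→K: 15 boxes
  P2→M: 15 boxes
Total cost = 540.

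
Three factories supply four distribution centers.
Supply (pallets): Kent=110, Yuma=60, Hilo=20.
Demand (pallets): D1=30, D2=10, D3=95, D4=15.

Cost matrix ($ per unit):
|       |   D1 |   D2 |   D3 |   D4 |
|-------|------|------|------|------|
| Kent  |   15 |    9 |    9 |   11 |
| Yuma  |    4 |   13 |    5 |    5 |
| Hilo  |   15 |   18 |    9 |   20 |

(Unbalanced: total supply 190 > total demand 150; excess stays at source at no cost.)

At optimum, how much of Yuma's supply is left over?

0

An optimal plan:
  Kent->D2: 10 × $9 = $90
  Kent->D3: 80 × $9 = $720
  Yuma->D1: 30 × $4 = $120
  Yuma->D3: 15 × $5 = $75
  Yuma->D4: 15 × $5 = $75
Total cost = $1080.
Yuma ships 60 of its 60, leaving 0.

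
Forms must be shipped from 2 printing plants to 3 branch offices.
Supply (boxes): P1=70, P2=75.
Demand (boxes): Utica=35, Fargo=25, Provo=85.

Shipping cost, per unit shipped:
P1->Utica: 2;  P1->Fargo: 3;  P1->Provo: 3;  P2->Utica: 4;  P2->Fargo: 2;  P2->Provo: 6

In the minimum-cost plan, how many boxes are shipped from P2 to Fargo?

25

Solving gives:
  P1–Provo: 70 boxes
  P2–Utica: 35 boxes
  P2–Fargo: 25 boxes
  P2–Provo: 15 boxes
Total cost = 490.
So P2→Fargo carries 25 boxes.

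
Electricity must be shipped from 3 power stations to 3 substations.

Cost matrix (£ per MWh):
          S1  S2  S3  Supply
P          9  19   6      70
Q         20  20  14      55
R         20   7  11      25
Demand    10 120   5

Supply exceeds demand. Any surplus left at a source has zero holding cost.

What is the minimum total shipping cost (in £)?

2140

An optimal shipping plan:
  P→S1: 10 × £9 = £90
  P→S2: 55 × £19 = £1045
  P→S3: 5 × £6 = £30
  Q→S2: 40 × £20 = £800
  R→S2: 25 × £7 = £175
Total = 90 + 1045 + 30 + 800 + 175 = £2140.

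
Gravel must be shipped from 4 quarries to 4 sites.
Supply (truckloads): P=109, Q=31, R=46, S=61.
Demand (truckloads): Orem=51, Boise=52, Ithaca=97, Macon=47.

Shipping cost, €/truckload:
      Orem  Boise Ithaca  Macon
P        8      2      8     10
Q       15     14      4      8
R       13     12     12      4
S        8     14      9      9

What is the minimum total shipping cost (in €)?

1366

Optimal allocation:
  P–Boise: 52 × €2 = €104
  P–Ithaca: 57 × €8 = €456
  Q–Ithaca: 31 × €4 = €124
  R–Macon: 46 × €4 = €184
  S–Orem: 51 × €8 = €408
  S–Ithaca: 9 × €9 = €81
  S–Macon: 1 × €9 = €9
Total = 104 + 456 + 124 + 184 + 408 + 81 + 9 = €1366.
(Supply check: P ships 109; Q ships 31; R ships 46; S ships 61.)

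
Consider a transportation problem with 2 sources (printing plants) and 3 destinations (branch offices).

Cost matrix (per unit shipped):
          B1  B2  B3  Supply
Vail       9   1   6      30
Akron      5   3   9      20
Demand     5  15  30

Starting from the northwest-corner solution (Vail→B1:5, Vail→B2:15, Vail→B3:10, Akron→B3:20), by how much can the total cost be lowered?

Current plan cost = 5·9 + 15·1 + 10·6 + 20·9 = 300.
Optimal plan:
  Vail->B3: 30 × 6 = 180
  Akron->B1: 5 × 5 = 25
  Akron->B2: 15 × 3 = 45
Optimal cost = 250.
Saving = 300 − 250 = 50.

50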